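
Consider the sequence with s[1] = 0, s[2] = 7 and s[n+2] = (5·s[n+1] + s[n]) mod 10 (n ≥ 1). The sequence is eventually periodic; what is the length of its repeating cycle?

6

s[1] = 0; s[2] = 7; s[3] = 5; s[4] = 2; s[5] = 5; s[6] = 7; s[7] = 0; s[8] = 7.
The sequence repeats with period 6.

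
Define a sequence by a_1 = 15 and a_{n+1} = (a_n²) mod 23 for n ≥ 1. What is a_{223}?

2

Computing terms: a_1 = 15, a_2 = 18, a_3 = 2, a_4 = 4, a_5 = 16, a_6 = 3, a_7 = 9, a_8 = 12, a_9 = 6, a_{10} = 13, a_{11} = 8, a_{12} = 18.
Since a_{12} = a_2 = 18, the sequence is eventually periodic: after a pre-period of length 1 it cycles with period 10.
For n ≥ 2, a_n depends only on (n - 2) mod 10. (223 - 2) mod 10 = 1, so a_{223} = a_3 = 2.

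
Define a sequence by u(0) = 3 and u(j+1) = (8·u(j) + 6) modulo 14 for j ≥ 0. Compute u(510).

4

u(0) = 3, u(1) = 2, u(2) = 8, u(3) = 0, u(4) = 6, u(5) = 12, u(6) = 4, u(7) = 10, u(8) = 2.
Since u(8) = u(1) = 2, the sequence is eventually periodic: after a pre-period of length 1 it cycles with period 7.
For j ≥ 1, u(j) depends only on (j - 1) mod 7. (510 - 1) mod 7 = 5, so u(510) = u(6) = 4.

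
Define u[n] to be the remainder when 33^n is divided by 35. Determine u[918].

29

Computing terms: u[1] = 33, u[2] = 4, u[3] = 27, u[4] = 16, u[5] = 3, u[6] = 29, u[7] = 12, u[8] = 11, u[9] = 13, u[10] = 9, u[11] = 17, u[12] = 1, u[13] = 33.
Since u[13] = u[1] = 33, the sequence is periodic with period 12.
So u[918] = u[1 + ((918-1) mod 12)] = u[6] = 29.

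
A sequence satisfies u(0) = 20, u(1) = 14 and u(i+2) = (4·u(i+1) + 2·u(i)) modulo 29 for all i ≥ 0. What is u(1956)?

27

u(0) = 20, u(1) = 14, u(2) = 9, u(3) = 6, u(4) = 13, u(5) = 6, u(6) = 21, u(7) = 9, u(8) = 20, u(9) = 11, u(10) = 26, u(11) = 10, u(12) = 5, u(13) = 11, u(14) = 25, u(15) = 6, u(16) = 16, u(17) = 18, u(18) = 17, u(19) = 17, u(20) = 15, u(21) = 7, u(22) = 0, u(23) = 14, u(24) = 27, u(25) = 20, u(26) = 18, u(27) = 25, u(28) = 20, u(29) = 14.
The sequence repeats with period 28.
(1956 - 0) mod 28 = 24, so u(1956) = u(24) = 27.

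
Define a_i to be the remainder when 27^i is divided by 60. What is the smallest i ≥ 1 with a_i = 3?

We have a_0 = 1, a_1 = 27, a_2 = 9, a_3 = 3, a_4 = 21, a_5 = 27.
Since a_5 = a_1 = 27, the sequence is eventually periodic: after a pre-period of length 1 it cycles with period 4.
The value 3 first appears (with i ≥ 1) at a_3.

3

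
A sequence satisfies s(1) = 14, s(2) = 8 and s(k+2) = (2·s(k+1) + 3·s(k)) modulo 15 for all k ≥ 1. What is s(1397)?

s(1) = 14; s(2) = 8; s(3) = 13; s(4) = 5; s(5) = 4; s(6) = 8; s(7) = 13.
Since (s(6), s(7)) = (s(2), s(3)) = (8, 13) (two consecutive terms determine the rest), the sequence is eventually periodic: after a pre-period of length 1 it cycles with period 4.
For k ≥ 2, s(k) depends only on (k - 2) mod 4. (1397 - 2) mod 4 = 3, so s(1397) = s(5) = 4.

4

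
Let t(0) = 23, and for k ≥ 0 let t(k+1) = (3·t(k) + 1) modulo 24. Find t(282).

19

We have t(0) = 23; t(1) = 22; t(2) = 19; t(3) = 10; t(4) = 7; t(5) = 22.
Since t(5) = t(1) = 22, the sequence is eventually periodic: after a pre-period of length 1 it cycles with period 4.
For k ≥ 1, t(k) depends only on (k - 1) mod 4. (282 - 1) mod 4 = 1, so t(282) = t(2) = 19.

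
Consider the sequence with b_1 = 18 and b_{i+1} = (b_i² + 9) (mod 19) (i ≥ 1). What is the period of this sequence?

6

Listing terms: b_1 = 18, b_2 = 10, b_3 = 14, b_4 = 15, b_5 = 6, b_6 = 7, b_7 = 1, b_8 = 10.
Since b_8 = b_2 = 10, the sequence is eventually periodic: after a pre-period of length 1 it cycles with period 6.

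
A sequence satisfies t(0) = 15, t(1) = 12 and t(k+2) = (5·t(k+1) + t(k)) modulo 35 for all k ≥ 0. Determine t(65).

Listing terms: t(0) = 15,  t(1) = 12,  t(2) = 5,  t(3) = 2,  t(4) = 15,  t(5) = 7,  t(6) = 15,  t(7) = 12.
The sequence repeats with period 6.
(65 - 0) mod 6 = 5, so t(65) = t(5) = 7.

7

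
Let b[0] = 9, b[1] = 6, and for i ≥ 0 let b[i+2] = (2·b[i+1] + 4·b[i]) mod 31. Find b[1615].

b[0] = 9, b[1] = 6, b[2] = 17, b[3] = 27, b[4] = 29, b[5] = 11, b[6] = 14, b[7] = 10, b[8] = 14, b[9] = 6, b[10] = 6, b[11] = 5, b[12] = 3, b[13] = 26, b[14] = 2, b[15] = 15, b[16] = 7, b[17] = 12, b[18] = 21, b[19] = 28, b[20] = 16, b[21] = 20, b[22] = 11, b[23] = 9, b[24] = 0, b[25] = 5, b[26] = 10, b[27] = 9, b[28] = 27, b[29] = 28, b[30] = 9, b[31] = 6.
Since (b[30], b[31]) = (b[0], b[1]) = (9, 6) (two consecutive terms determine the rest), the sequence is periodic with period 30.
(1615 - 0) mod 30 = 25, so b[1615] = b[25] = 5.

5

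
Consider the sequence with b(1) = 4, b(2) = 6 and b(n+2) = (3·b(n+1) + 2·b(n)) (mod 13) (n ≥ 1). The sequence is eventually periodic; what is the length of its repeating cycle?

We have b(1) = 4, b(2) = 6, b(3) = 0, b(4) = 12, b(5) = 10, b(6) = 2, b(7) = 0, b(8) = 4, b(9) = 12, b(10) = 5, b(11) = 0, b(12) = 10, b(13) = 4, b(14) = 6.
Since (b(13), b(14)) = (b(1), b(2)) = (4, 6) (two consecutive terms determine the rest), the sequence is periodic with period 12.

12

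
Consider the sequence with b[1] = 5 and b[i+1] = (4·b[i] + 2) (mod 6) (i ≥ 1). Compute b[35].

4

Computing terms: b[1] = 5, b[2] = 4, b[3] = 0, b[4] = 2, b[5] = 4.
Since b[5] = b[2] = 4, the sequence is eventually periodic: after a pre-period of length 1 it cycles with period 3.
For i ≥ 2, b[i] depends only on (i - 2) mod 3. (35 - 2) mod 3 = 0, so b[35] = b[2] = 4.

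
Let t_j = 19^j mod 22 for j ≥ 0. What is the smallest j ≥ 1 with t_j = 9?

2

Computing terms: t_0 = 1, t_1 = 19, t_2 = 9, t_3 = 17, t_4 = 15, t_5 = 21, t_6 = 3, t_7 = 13, t_8 = 5, t_9 = 7, t_{10} = 1.
The sequence repeats with period 10.
The value 9 first appears (with j ≥ 1) at t_2.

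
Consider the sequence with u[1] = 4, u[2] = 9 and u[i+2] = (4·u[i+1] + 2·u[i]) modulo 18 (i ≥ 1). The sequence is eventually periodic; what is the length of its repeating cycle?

u[1] = 4,  u[2] = 9,  u[3] = 8,  u[4] = 14,  u[5] = 0,  u[6] = 10,  u[7] = 4,  u[8] = 0,  u[9] = 8,  u[10] = 14.
Since (u[9], u[10]) = (u[3], u[4]) = (8, 14) (two consecutive terms determine the rest), the sequence is eventually periodic: after a pre-period of length 2 it cycles with period 6.

6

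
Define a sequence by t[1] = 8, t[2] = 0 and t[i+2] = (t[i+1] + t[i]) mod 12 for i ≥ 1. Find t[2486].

Computing terms: t[1] = 8, t[2] = 0, t[3] = 8, t[4] = 8, t[5] = 4, t[6] = 0, t[7] = 4, t[8] = 4, t[9] = 8, t[10] = 0.
The sequence repeats with period 8.
(2486 - 1) mod 8 = 5, so t[2486] = t[6] = 0.

0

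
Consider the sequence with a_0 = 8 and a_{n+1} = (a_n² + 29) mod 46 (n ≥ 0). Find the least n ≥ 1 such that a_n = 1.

Computing terms: a_0 = 8,  a_1 = 1,  a_2 = 30,  a_3 = 9,  a_4 = 18,  a_5 = 31,  a_6 = 24,  a_7 = 7,  a_8 = 32,  a_9 = 41,  a_{10} = 8.
Since a_{10} = a_0 = 8, the sequence is periodic with period 10.
The value 1 first appears (with n ≥ 1) at a_1.

1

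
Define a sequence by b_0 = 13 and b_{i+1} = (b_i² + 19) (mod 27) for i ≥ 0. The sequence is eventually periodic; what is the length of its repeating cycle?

3

Computing terms: b_0 = 13, b_1 = 26, b_2 = 20, b_3 = 14, b_4 = 26.
Since b_4 = b_1 = 26, the sequence is eventually periodic: after a pre-period of length 1 it cycles with period 3.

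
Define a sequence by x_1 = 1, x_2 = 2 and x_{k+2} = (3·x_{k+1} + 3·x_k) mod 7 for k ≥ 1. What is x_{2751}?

x_1 = 1; x_2 = 2; x_3 = 2; x_4 = 5; x_5 = 0; x_6 = 1; x_7 = 3; x_8 = 5; x_9 = 3; x_{10} = 3; x_{11} = 4; x_{12} = 0; x_{13} = 5; x_{14} = 1; x_{15} = 4; x_{16} = 1; x_{17} = 1; x_{18} = 6; x_{19} = 0; x_{20} = 4; x_{21} = 5; x_{22} = 6; x_{23} = 5; x_{24} = 5; x_{25} = 2; x_{26} = 0; x_{27} = 6; x_{28} = 4; x_{29} = 2; x_{30} = 4; x_{31} = 4; x_{32} = 3; x_{33} = 0; x_{34} = 2; x_{35} = 6; x_{36} = 3; x_{37} = 6; x_{38} = 6; x_{39} = 1; x_{40} = 0; x_{41} = 3; x_{42} = 2; x_{43} = 1; x_{44} = 2.
The sequence repeats with period 42.
So x_{2751} = x_{1 + ((2751-1) mod 42)} = x_{21} = 5.

5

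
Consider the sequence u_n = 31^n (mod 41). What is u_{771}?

Listing terms: u_1 = 31,  u_2 = 18,  u_3 = 25,  u_4 = 37,  u_5 = 40,  u_6 = 10,  u_7 = 23,  u_8 = 16,  u_9 = 4,  u_{10} = 1,  u_{11} = 31.
Since u_{11} = u_1 = 31, the sequence is periodic with period 10.
So u_{771} = u_{1 + ((771-1) mod 10)} = u_1 = 31.

31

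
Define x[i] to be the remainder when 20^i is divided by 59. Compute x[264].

35

x[0] = 1; x[1] = 20; x[2] = 46; x[3] = 35; x[4] = 51; x[5] = 17; x[6] = 45; x[7] = 15; x[8] = 5; x[9] = 41; x[10] = 53; x[11] = 57; x[12] = 19; x[13] = 26; x[14] = 48; x[15] = 16; x[16] = 25; x[17] = 28; x[18] = 29; x[19] = 49; x[20] = 36; x[21] = 12; x[22] = 4; x[23] = 21; x[24] = 7; x[25] = 22; x[26] = 27; x[27] = 9; x[28] = 3; x[29] = 1.
Since x[29] = x[0] = 1, the sequence is periodic with period 29.
(264 - 0) mod 29 = 3, so x[264] = x[3] = 35.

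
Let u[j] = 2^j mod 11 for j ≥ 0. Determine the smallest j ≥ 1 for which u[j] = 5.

Computing terms: u[0] = 1; u[1] = 2; u[2] = 4; u[3] = 8; u[4] = 5; u[5] = 10; u[6] = 9; u[7] = 7; u[8] = 3; u[9] = 6; u[10] = 1.
Since u[10] = u[0] = 1, the sequence is periodic with period 10.
The value 5 first appears (with j ≥ 1) at u[4].

4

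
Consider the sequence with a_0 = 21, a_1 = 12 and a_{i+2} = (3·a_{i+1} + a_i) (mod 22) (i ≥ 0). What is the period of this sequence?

Computing terms: a_0 = 21; a_1 = 12; a_2 = 13; a_3 = 7; a_4 = 12; a_5 = 21; a_6 = 9; a_7 = 4; a_8 = 21; a_9 = 1; a_{10} = 2; a_{11} = 7; a_{12} = 1; a_{13} = 10; a_{14} = 9; a_{15} = 15; a_{16} = 10; a_{17} = 1; a_{18} = 13; a_{19} = 18; a_{20} = 1; a_{21} = 21; a_{22} = 20; a_{23} = 15; a_{24} = 21; a_{25} = 12.
Since (a_{24}, a_{25}) = (a_0, a_1) = (21, 12) (two consecutive terms determine the rest), the sequence is periodic with period 24.

24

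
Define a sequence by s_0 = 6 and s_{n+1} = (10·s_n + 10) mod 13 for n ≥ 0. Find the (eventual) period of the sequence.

We have s_0 = 6, s_1 = 5, s_2 = 8, s_3 = 12, s_4 = 0, s_5 = 10, s_6 = 6.
Since s_6 = s_0 = 6, the sequence is periodic with period 6.

6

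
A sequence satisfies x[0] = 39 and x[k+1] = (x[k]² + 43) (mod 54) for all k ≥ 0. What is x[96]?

11

We have x[0] = 39; x[1] = 52; x[2] = 47; x[3] = 38; x[4] = 29; x[5] = 20; x[6] = 11; x[7] = 2; x[8] = 47.
Since x[8] = x[2] = 47, the sequence is eventually periodic: after a pre-period of length 2 it cycles with period 6.
For k ≥ 2, x[k] depends only on (k - 2) mod 6. (96 - 2) mod 6 = 4, so x[96] = x[6] = 11.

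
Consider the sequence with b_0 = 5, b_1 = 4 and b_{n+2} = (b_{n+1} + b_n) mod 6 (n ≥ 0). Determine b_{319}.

Listing terms: b_0 = 5,  b_1 = 4,  b_2 = 3,  b_3 = 1,  b_4 = 4,  b_5 = 5,  b_6 = 3,  b_7 = 2,  b_8 = 5,  b_9 = 1,  b_{10} = 0,  b_{11} = 1,  b_{12} = 1,  b_{13} = 2,  b_{14} = 3,  b_{15} = 5,  b_{16} = 2,  b_{17} = 1,  b_{18} = 3,  b_{19} = 4,  b_{20} = 1,  b_{21} = 5,  b_{22} = 0,  b_{23} = 5,  b_{24} = 5,  b_{25} = 4.
Since (b_{24}, b_{25}) = (b_0, b_1) = (5, 4) (two consecutive terms determine the rest), the sequence is periodic with period 24.
(319 - 0) mod 24 = 7, so b_{319} = b_7 = 2.

2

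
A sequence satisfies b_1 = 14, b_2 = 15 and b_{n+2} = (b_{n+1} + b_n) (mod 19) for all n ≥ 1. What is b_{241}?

0

Computing terms: b_1 = 14, b_2 = 15, b_3 = 10, b_4 = 6, b_5 = 16, b_6 = 3, b_7 = 0, b_8 = 3, b_9 = 3, b_{10} = 6, b_{11} = 9, b_{12} = 15, b_{13} = 5, b_{14} = 1, b_{15} = 6, b_{16} = 7, b_{17} = 13, b_{18} = 1, b_{19} = 14, b_{20} = 15.
Since (b_{19}, b_{20}) = (b_1, b_2) = (14, 15) (two consecutive terms determine the rest), the sequence is periodic with period 18.
So b_{241} = b_{1 + ((241-1) mod 18)} = b_7 = 0.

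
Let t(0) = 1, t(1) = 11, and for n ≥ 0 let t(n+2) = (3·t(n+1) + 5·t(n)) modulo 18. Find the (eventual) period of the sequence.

12

We have t(0) = 1,  t(1) = 11,  t(2) = 2,  t(3) = 7,  t(4) = 13,  t(5) = 2,  t(6) = 17,  t(7) = 7,  t(8) = 16,  t(9) = 11,  t(10) = 5,  t(11) = 16,  t(12) = 1,  t(13) = 11.
Since (t(12), t(13)) = (t(0), t(1)) = (1, 11) (two consecutive terms determine the rest), the sequence is periodic with period 12.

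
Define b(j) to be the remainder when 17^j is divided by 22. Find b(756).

5

We have b(0) = 1; b(1) = 17; b(2) = 3; b(3) = 7; b(4) = 9; b(5) = 21; b(6) = 5; b(7) = 19; b(8) = 15; b(9) = 13; b(10) = 1.
The sequence repeats with period 10.
So b(756) = b(0 + ((756-0) mod 10)) = b(6) = 5.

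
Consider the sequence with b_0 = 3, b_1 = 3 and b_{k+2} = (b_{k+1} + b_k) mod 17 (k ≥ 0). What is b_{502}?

Computing terms: b_0 = 3, b_1 = 3, b_2 = 6, b_3 = 9, b_4 = 15, b_5 = 7, b_6 = 5, b_7 = 12, b_8 = 0, b_9 = 12, b_{10} = 12, b_{11} = 7, b_{12} = 2, b_{13} = 9, b_{14} = 11, b_{15} = 3, b_{16} = 14, b_{17} = 0, b_{18} = 14, b_{19} = 14, b_{20} = 11, b_{21} = 8, b_{22} = 2, b_{23} = 10, b_{24} = 12, b_{25} = 5, b_{26} = 0, b_{27} = 5, b_{28} = 5, b_{29} = 10, b_{30} = 15, b_{31} = 8, b_{32} = 6, b_{33} = 14, b_{34} = 3, b_{35} = 0, b_{36} = 3, b_{37} = 3.
The sequence repeats with period 36.
(502 - 0) mod 36 = 34, so b_{502} = b_{34} = 3.

3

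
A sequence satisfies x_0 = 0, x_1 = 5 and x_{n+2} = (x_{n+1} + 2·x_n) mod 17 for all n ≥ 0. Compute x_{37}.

x_0 = 0; x_1 = 5; x_2 = 5; x_3 = 15; x_4 = 8; x_5 = 4; x_6 = 3; x_7 = 11; x_8 = 0; x_9 = 5.
Since (x_8, x_9) = (x_0, x_1) = (0, 5) (two consecutive terms determine the rest), the sequence is periodic with period 8.
So x_{37} = x_{0 + ((37-0) mod 8)} = x_5 = 4.

4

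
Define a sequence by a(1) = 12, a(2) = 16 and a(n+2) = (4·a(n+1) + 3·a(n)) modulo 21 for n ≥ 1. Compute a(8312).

Listing terms: a(1) = 12, a(2) = 16, a(3) = 16, a(4) = 7, a(5) = 13, a(6) = 10, a(7) = 16, a(8) = 10, a(9) = 4, a(10) = 4, a(11) = 7, a(12) = 19, a(13) = 13, a(14) = 4, a(15) = 13, a(16) = 1, a(17) = 1, a(18) = 7, a(19) = 10, a(20) = 19, a(21) = 1, a(22) = 19, a(23) = 16, a(24) = 16.
Since (a(23), a(24)) = (a(2), a(3)) = (16, 16) (two consecutive terms determine the rest), the sequence is eventually periodic: after a pre-period of length 1 it cycles with period 21.
For n ≥ 2, a(n) depends only on (n - 2) mod 21. (8312 - 2) mod 21 = 15, so a(8312) = a(17) = 1.

1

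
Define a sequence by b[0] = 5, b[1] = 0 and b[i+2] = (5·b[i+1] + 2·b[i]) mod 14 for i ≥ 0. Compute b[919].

4

We have b[0] = 5; b[1] = 0; b[2] = 10; b[3] = 8; b[4] = 4; b[5] = 8; b[6] = 6; b[7] = 4; b[8] = 4; b[9] = 0; b[10] = 8; b[11] = 12; b[12] = 6; b[13] = 12; b[14] = 2; b[15] = 6; b[16] = 6; b[17] = 0; b[18] = 12; b[19] = 4; b[20] = 2; b[21] = 4; b[22] = 10; b[23] = 2; b[24] = 2; b[25] = 0; b[26] = 4; b[27] = 6; b[28] = 10; b[29] = 6; b[30] = 8; b[31] = 10; b[32] = 10; b[33] = 0; b[34] = 6; b[35] = 2; b[36] = 8; b[37] = 2; b[38] = 12; b[39] = 8; b[40] = 8; b[41] = 0; b[42] = 2; b[43] = 10; b[44] = 12; b[45] = 10; b[46] = 4; b[47] = 12; b[48] = 12; b[49] = 0; b[50] = 10.
Since (b[49], b[50]) = (b[1], b[2]) = (0, 10) (two consecutive terms determine the rest), the sequence is eventually periodic: after a pre-period of length 1 it cycles with period 48.
For i ≥ 1, b[i] depends only on (i - 1) mod 48. (919 - 1) mod 48 = 6, so b[919] = b[7] = 4.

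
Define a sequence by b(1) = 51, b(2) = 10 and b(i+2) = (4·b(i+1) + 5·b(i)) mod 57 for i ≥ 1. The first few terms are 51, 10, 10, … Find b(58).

33

Computing terms: b(1) = 51; b(2) = 10; b(3) = 10; b(4) = 33; b(5) = 11; b(6) = 38; b(7) = 36; b(8) = 49; b(9) = 34; b(10) = 39; b(11) = 41; b(12) = 17; b(13) = 45; b(14) = 37; b(15) = 31; b(16) = 24; b(17) = 23; b(18) = 41; b(19) = 51; b(20) = 10.
Since (b(19), b(20)) = (b(1), b(2)) = (51, 10) (two consecutive terms determine the rest), the sequence is periodic with period 18.
(58 - 1) mod 18 = 3, so b(58) = b(4) = 33.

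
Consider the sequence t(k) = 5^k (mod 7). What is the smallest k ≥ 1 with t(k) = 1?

6

t(0) = 1; t(1) = 5; t(2) = 4; t(3) = 6; t(4) = 2; t(5) = 3; t(6) = 1.
Since t(6) = t(0) = 1, the sequence is periodic with period 6.
The value 1 next appears (with k ≥ 1) at t(6).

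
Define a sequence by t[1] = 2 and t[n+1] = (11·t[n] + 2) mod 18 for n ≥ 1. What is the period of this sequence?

6

We have t[1] = 2; t[2] = 6; t[3] = 14; t[4] = 12; t[5] = 8; t[6] = 0; t[7] = 2.
Since t[7] = t[1] = 2, the sequence is periodic with period 6.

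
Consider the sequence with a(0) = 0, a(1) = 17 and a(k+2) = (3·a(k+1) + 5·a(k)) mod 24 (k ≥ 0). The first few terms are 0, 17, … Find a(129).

14

Computing terms: a(0) = 0, a(1) = 17, a(2) = 3, a(3) = 22, a(4) = 9, a(5) = 17, a(6) = 0, a(7) = 13, a(8) = 15, a(9) = 14, a(10) = 21, a(11) = 13, a(12) = 0, a(13) = 17.
Since (a(12), a(13)) = (a(0), a(1)) = (0, 17) (two consecutive terms determine the rest), the sequence is periodic with period 12.
(129 - 0) mod 12 = 9, so a(129) = a(9) = 14.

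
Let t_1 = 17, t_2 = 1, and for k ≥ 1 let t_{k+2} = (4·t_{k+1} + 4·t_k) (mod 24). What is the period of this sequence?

8

Listing terms: t_1 = 17; t_2 = 1; t_3 = 0; t_4 = 4; t_5 = 16; t_6 = 8; t_7 = 0; t_8 = 8; t_9 = 8; t_{10} = 16; t_{11} = 0; t_{12} = 16; t_{13} = 16; t_{14} = 8.
Since (t_{13}, t_{14}) = (t_5, t_6) = (16, 8) (two consecutive terms determine the rest), the sequence is eventually periodic: after a pre-period of length 4 it cycles with period 8.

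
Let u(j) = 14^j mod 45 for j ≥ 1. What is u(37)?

14

We have u(1) = 14, u(2) = 16, u(3) = 44, u(4) = 31, u(5) = 29, u(6) = 1, u(7) = 14.
Since u(7) = u(1) = 14, the sequence is periodic with period 6.
(37 - 1) mod 6 = 0, so u(37) = u(1) = 14.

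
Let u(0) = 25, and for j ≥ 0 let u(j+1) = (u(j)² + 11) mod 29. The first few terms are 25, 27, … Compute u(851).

u(0) = 25; u(1) = 27; u(2) = 15; u(3) = 4; u(4) = 27.
Since u(4) = u(1) = 27, the sequence is eventually periodic: after a pre-period of length 1 it cycles with period 3.
For j ≥ 1, u(j) depends only on (j - 1) mod 3. (851 - 1) mod 3 = 1, so u(851) = u(2) = 15.

15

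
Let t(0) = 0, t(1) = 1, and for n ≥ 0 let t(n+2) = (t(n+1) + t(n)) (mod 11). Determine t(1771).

Computing terms: t(0) = 0, t(1) = 1, t(2) = 1, t(3) = 2, t(4) = 3, t(5) = 5, t(6) = 8, t(7) = 2, t(8) = 10, t(9) = 1, t(10) = 0, t(11) = 1.
The sequence repeats with period 10.
(1771 - 0) mod 10 = 1, so t(1771) = t(1) = 1.

1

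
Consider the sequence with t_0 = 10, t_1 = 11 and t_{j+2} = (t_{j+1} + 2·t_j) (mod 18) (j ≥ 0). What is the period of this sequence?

Listing terms: t_0 = 10,  t_1 = 11,  t_2 = 13,  t_3 = 17,  t_4 = 7,  t_5 = 5,  t_6 = 1,  t_7 = 11,  t_8 = 13.
Since (t_7, t_8) = (t_1, t_2) = (11, 13) (two consecutive terms determine the rest), the sequence is eventually periodic: after a pre-period of length 1 it cycles with period 6.

6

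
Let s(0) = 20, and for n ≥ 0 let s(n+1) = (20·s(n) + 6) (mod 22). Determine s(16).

10

s(0) = 20; s(1) = 10; s(2) = 8; s(3) = 12; s(4) = 4; s(5) = 20.
The sequence repeats with period 5.
(16 - 0) mod 5 = 1, so s(16) = s(1) = 10.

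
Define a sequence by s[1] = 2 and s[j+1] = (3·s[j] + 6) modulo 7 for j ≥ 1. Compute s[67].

2

Computing terms: s[1] = 2, s[2] = 5, s[3] = 0, s[4] = 6, s[5] = 3, s[6] = 1, s[7] = 2.
The sequence repeats with period 6.
So s[67] = s[1 + ((67-1) mod 6)] = s[1] = 2.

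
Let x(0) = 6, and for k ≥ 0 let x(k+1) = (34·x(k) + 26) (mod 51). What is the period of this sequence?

x(0) = 6,  x(1) = 26,  x(2) = 43,  x(3) = 9,  x(4) = 26.
Since x(4) = x(1) = 26, the sequence is eventually periodic: after a pre-period of length 1 it cycles with period 3.

3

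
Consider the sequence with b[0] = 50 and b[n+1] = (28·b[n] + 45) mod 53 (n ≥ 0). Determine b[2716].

b[0] = 50, b[1] = 14, b[2] = 13, b[3] = 38, b[4] = 49, b[5] = 39, b[6] = 24, b[7] = 28, b[8] = 34, b[9] = 43, b[10] = 30, b[11] = 37, b[12] = 21, b[13] = 50.
Since b[13] = b[0] = 50, the sequence is periodic with period 13.
So b[2716] = b[0 + ((2716-0) mod 13)] = b[12] = 21.

21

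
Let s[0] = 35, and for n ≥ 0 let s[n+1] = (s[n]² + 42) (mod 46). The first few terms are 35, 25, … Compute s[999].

19

s[0] = 35,  s[1] = 25,  s[2] = 23,  s[3] = 19,  s[4] = 35.
Since s[4] = s[0] = 35, the sequence is periodic with period 4.
So s[999] = s[0 + ((999-0) mod 4)] = s[3] = 19.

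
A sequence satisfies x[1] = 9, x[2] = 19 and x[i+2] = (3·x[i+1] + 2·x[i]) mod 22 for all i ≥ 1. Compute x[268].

7

x[1] = 9, x[2] = 19, x[3] = 9, x[4] = 21, x[5] = 15, x[6] = 21, x[7] = 5, x[8] = 13, x[9] = 5, x[10] = 19, x[11] = 1, x[12] = 19, x[13] = 15, x[14] = 17, x[15] = 15, x[16] = 13, x[17] = 3, x[18] = 13, x[19] = 1, x[20] = 7, x[21] = 1, x[22] = 17, x[23] = 9, x[24] = 17, x[25] = 3, x[26] = 21, x[27] = 3, x[28] = 7, x[29] = 5, x[30] = 7, x[31] = 9, x[32] = 19.
The sequence repeats with period 30.
(268 - 1) mod 30 = 27, so x[268] = x[28] = 7.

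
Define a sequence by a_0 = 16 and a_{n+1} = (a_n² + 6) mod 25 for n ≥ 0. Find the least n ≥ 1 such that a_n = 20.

Computing terms: a_0 = 16, a_1 = 12, a_2 = 0, a_3 = 6, a_4 = 17, a_5 = 20, a_6 = 6.
Since a_6 = a_3 = 6, the sequence is eventually periodic: after a pre-period of length 3 it cycles with period 3.
The value 20 first appears (with n ≥ 1) at a_5.

5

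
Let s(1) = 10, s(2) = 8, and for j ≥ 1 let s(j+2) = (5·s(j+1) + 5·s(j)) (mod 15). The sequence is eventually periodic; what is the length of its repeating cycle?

3

Computing terms: s(1) = 10, s(2) = 8, s(3) = 0, s(4) = 10, s(5) = 5, s(6) = 0, s(7) = 10.
Since (s(6), s(7)) = (s(3), s(4)) = (0, 10) (two consecutive terms determine the rest), the sequence is eventually periodic: after a pre-period of length 2 it cycles with period 3.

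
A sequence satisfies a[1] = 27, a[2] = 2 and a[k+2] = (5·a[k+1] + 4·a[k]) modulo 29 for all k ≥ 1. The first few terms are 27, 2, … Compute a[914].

21

We have a[1] = 27,  a[2] = 2,  a[3] = 2,  a[4] = 18,  a[5] = 11,  a[6] = 11,  a[7] = 12,  a[8] = 17,  a[9] = 17,  a[10] = 8,  a[11] = 21,  a[12] = 21,  a[13] = 15,  a[14] = 14,  a[15] = 14,  a[16] = 10,  a[17] = 19,  a[18] = 19,  a[19] = 26,  a[20] = 3,  a[21] = 3,  a[22] = 27,  a[23] = 2.
The sequence repeats with period 21.
(914 - 1) mod 21 = 10, so a[914] = a[11] = 21.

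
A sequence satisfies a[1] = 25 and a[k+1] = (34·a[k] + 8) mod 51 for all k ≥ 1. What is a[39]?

We have a[1] = 25; a[2] = 42; a[3] = 8; a[4] = 25.
The sequence repeats with period 3.
So a[39] = a[1 + ((39-1) mod 3)] = a[3] = 8.

8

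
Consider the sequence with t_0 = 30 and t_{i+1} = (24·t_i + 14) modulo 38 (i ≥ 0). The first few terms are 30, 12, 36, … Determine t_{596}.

Listing terms: t_0 = 30,  t_1 = 12,  t_2 = 36,  t_3 = 4,  t_4 = 34,  t_5 = 32,  t_6 = 22,  t_7 = 10,  t_8 = 26,  t_9 = 30.
Since t_9 = t_0 = 30, the sequence is periodic with period 9.
So t_{596} = t_{0 + ((596-0) mod 9)} = t_2 = 36.

36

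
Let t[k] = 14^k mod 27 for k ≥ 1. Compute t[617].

We have t[1] = 14, t[2] = 7, t[3] = 17, t[4] = 22, t[5] = 11, t[6] = 19, t[7] = 23, t[8] = 25, t[9] = 26, t[10] = 13, t[11] = 20, t[12] = 10, t[13] = 5, t[14] = 16, t[15] = 8, t[16] = 4, t[17] = 2, t[18] = 1, t[19] = 14.
Since t[19] = t[1] = 14, the sequence is periodic with period 18.
(617 - 1) mod 18 = 4, so t[617] = t[5] = 11.

11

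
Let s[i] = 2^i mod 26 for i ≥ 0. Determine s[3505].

2

Computing terms: s[0] = 1,  s[1] = 2,  s[2] = 4,  s[3] = 8,  s[4] = 16,  s[5] = 6,  s[6] = 12,  s[7] = 24,  s[8] = 22,  s[9] = 18,  s[10] = 10,  s[11] = 20,  s[12] = 14,  s[13] = 2.
Since s[13] = s[1] = 2, the sequence is eventually periodic: after a pre-period of length 1 it cycles with period 12.
For i ≥ 1, s[i] depends only on (i - 1) mod 12. (3505 - 1) mod 12 = 0, so s[3505] = s[1] = 2.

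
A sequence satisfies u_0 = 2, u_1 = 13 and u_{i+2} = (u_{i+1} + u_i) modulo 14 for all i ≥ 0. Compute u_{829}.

13

Computing terms: u_0 = 2, u_1 = 13, u_2 = 1, u_3 = 0, u_4 = 1, u_5 = 1, u_6 = 2, u_7 = 3, u_8 = 5, u_9 = 8, u_{10} = 13, u_{11} = 7, u_{12} = 6, u_{13} = 13, u_{14} = 5, u_{15} = 4, u_{16} = 9, u_{17} = 13, u_{18} = 8, u_{19} = 7, u_{20} = 1, u_{21} = 8, u_{22} = 9, u_{23} = 3, u_{24} = 12, u_{25} = 1, u_{26} = 13, u_{27} = 0, u_{28} = 13, u_{29} = 13, u_{30} = 12, u_{31} = 11, u_{32} = 9, u_{33} = 6, u_{34} = 1, u_{35} = 7, u_{36} = 8, u_{37} = 1, u_{38} = 9, u_{39} = 10, u_{40} = 5, u_{41} = 1, u_{42} = 6, u_{43} = 7, u_{44} = 13, u_{45} = 6, u_{46} = 5, u_{47} = 11, u_{48} = 2, u_{49} = 13.
The sequence repeats with period 48.
(829 - 0) mod 48 = 13, so u_{829} = u_{13} = 13.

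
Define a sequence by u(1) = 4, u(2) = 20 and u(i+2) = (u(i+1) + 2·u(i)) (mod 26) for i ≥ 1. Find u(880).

Listing terms: u(1) = 4,  u(2) = 20,  u(3) = 2,  u(4) = 16,  u(5) = 20,  u(6) = 0,  u(7) = 14,  u(8) = 14,  u(9) = 16,  u(10) = 18,  u(11) = 24,  u(12) = 8,  u(13) = 4,  u(14) = 20.
Since (u(13), u(14)) = (u(1), u(2)) = (4, 20) (two consecutive terms determine the rest), the sequence is periodic with period 12.
So u(880) = u(1 + ((880-1) mod 12)) = u(4) = 16.

16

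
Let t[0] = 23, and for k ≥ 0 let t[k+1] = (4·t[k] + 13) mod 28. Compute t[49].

21

t[0] = 23, t[1] = 21, t[2] = 13, t[3] = 9, t[4] = 21.
Since t[4] = t[1] = 21, the sequence is eventually periodic: after a pre-period of length 1 it cycles with period 3.
For k ≥ 1, t[k] depends only on (k - 1) mod 3. (49 - 1) mod 3 = 0, so t[49] = t[1] = 21.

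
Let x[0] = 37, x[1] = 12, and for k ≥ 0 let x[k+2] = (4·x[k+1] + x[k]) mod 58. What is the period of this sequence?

Listing terms: x[0] = 37; x[1] = 12; x[2] = 27; x[3] = 4; x[4] = 43; x[5] = 2; x[6] = 51; x[7] = 32; x[8] = 5; x[9] = 52; x[10] = 39; x[11] = 34; x[12] = 1; x[13] = 38; x[14] = 37; x[15] = 12.
Since (x[14], x[15]) = (x[0], x[1]) = (37, 12) (two consecutive terms determine the rest), the sequence is periodic with period 14.

14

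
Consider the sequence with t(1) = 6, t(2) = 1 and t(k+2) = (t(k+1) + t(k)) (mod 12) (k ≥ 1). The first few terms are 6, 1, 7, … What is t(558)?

t(1) = 6, t(2) = 1, t(3) = 7, t(4) = 8, t(5) = 3, t(6) = 11, t(7) = 2, t(8) = 1, t(9) = 3, t(10) = 4, t(11) = 7, t(12) = 11, t(13) = 6, t(14) = 5, t(15) = 11, t(16) = 4, t(17) = 3, t(18) = 7, t(19) = 10, t(20) = 5, t(21) = 3, t(22) = 8, t(23) = 11, t(24) = 7, t(25) = 6, t(26) = 1.
The sequence repeats with period 24.
(558 - 1) mod 24 = 5, so t(558) = t(6) = 11.

11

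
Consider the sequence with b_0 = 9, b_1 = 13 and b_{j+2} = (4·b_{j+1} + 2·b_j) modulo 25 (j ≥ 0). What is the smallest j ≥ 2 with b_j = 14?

We have b_0 = 9, b_1 = 13, b_2 = 20, b_3 = 6, b_4 = 14, b_5 = 18, b_6 = 0, b_7 = 11, b_8 = 19, b_9 = 23, b_{10} = 5, b_{11} = 16, b_{12} = 24, b_{13} = 3, b_{14} = 10, b_{15} = 21, b_{16} = 4, b_{17} = 8, b_{18} = 15, b_{19} = 1, b_{20} = 9, b_{21} = 13.
The sequence repeats with period 20.
The value 14 first appears (with j ≥ 2) at b_4.

4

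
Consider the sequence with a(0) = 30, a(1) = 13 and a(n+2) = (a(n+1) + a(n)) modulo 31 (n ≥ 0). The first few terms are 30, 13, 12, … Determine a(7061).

17

Computing terms: a(0) = 30; a(1) = 13; a(2) = 12; a(3) = 25; a(4) = 6; a(5) = 0; a(6) = 6; a(7) = 6; a(8) = 12; a(9) = 18; a(10) = 30; a(11) = 17; a(12) = 16; a(13) = 2; a(14) = 18; a(15) = 20; a(16) = 7; a(17) = 27; a(18) = 3; a(19) = 30; a(20) = 2; a(21) = 1; a(22) = 3; a(23) = 4; a(24) = 7; a(25) = 11; a(26) = 18; a(27) = 29; a(28) = 16; a(29) = 14; a(30) = 30; a(31) = 13.
Since (a(30), a(31)) = (a(0), a(1)) = (30, 13) (two consecutive terms determine the rest), the sequence is periodic with period 30.
So a(7061) = a(0 + ((7061-0) mod 30)) = a(11) = 17.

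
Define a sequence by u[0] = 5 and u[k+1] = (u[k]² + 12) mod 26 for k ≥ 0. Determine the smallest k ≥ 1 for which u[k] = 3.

Listing terms: u[0] = 5, u[1] = 11, u[2] = 3, u[3] = 21, u[4] = 11.
Since u[4] = u[1] = 11, the sequence is eventually periodic: after a pre-period of length 1 it cycles with period 3.
The value 3 first appears (with k ≥ 1) at u[2].

2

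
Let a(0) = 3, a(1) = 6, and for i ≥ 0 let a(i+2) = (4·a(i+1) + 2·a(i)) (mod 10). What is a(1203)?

2

Computing terms: a(0) = 3; a(1) = 6; a(2) = 0; a(3) = 2; a(4) = 8; a(5) = 6; a(6) = 0.
Since (a(5), a(6)) = (a(1), a(2)) = (6, 0) (two consecutive terms determine the rest), the sequence is eventually periodic: after a pre-period of length 1 it cycles with period 4.
For i ≥ 1, a(i) depends only on (i - 1) mod 4. (1203 - 1) mod 4 = 2, so a(1203) = a(3) = 2.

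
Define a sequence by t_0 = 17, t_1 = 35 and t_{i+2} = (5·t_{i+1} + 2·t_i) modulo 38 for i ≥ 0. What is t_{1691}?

11

Computing terms: t_0 = 17,  t_1 = 35,  t_2 = 19,  t_3 = 13,  t_4 = 27,  t_5 = 9,  t_6 = 23,  t_7 = 19,  t_8 = 27,  t_9 = 21,  t_{10} = 7,  t_{11} = 1,  t_{12} = 19,  t_{13} = 21,  t_{14} = 29,  t_{15} = 35,  t_{16} = 5,  t_{17} = 19,  t_{18} = 29,  t_{19} = 31,  t_{20} = 23,  t_{21} = 25,  t_{22} = 19,  t_{23} = 31,  t_{24} = 3,  t_{25} = 1,  t_{26} = 11,  t_{27} = 19,  t_{28} = 3,  t_{29} = 15,  t_{30} = 5,  t_{31} = 17,  t_{32} = 19,  t_{33} = 15,  t_{34} = 37,  t_{35} = 25,  t_{36} = 9,  t_{37} = 19,  t_{38} = 37,  t_{39} = 33,  t_{40} = 11,  t_{41} = 7,  t_{42} = 19,  t_{43} = 33,  t_{44} = 13,  t_{45} = 17,  t_{46} = 35.
Since (t_{45}, t_{46}) = (t_0, t_1) = (17, 35) (two consecutive terms determine the rest), the sequence is periodic with period 45.
(1691 - 0) mod 45 = 26, so t_{1691} = t_{26} = 11.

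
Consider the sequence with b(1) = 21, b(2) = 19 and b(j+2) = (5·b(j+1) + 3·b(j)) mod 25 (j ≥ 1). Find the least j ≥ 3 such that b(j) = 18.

Computing terms: b(1) = 21; b(2) = 19; b(3) = 8; b(4) = 22; b(5) = 9; b(6) = 11; b(7) = 7; b(8) = 18; b(9) = 11; b(10) = 9; b(11) = 3; b(12) = 17; b(13) = 19; b(14) = 21; b(15) = 12; b(16) = 23; b(17) = 1; b(18) = 24; b(19) = 23; b(20) = 12; b(21) = 4; b(22) = 6; b(23) = 17; b(24) = 3; b(25) = 16; b(26) = 14; b(27) = 18; b(28) = 7; b(29) = 14; b(30) = 16; b(31) = 22; b(32) = 8; b(33) = 6; b(34) = 4; b(35) = 13; b(36) = 2; b(37) = 24; b(38) = 1; b(39) = 2; b(40) = 13; b(41) = 21; b(42) = 19.
Since (b(41), b(42)) = (b(1), b(2)) = (21, 19) (two consecutive terms determine the rest), the sequence is periodic with period 40.
The value 18 first appears (with j ≥ 3) at b(8).

8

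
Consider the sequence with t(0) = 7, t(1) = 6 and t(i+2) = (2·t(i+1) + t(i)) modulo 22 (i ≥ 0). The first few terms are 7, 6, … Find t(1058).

Listing terms: t(0) = 7, t(1) = 6, t(2) = 19, t(3) = 0, t(4) = 19, t(5) = 16, t(6) = 7, t(7) = 8, t(8) = 1, t(9) = 10, t(10) = 21, t(11) = 8, t(12) = 15, t(13) = 16, t(14) = 3, t(15) = 0, t(16) = 3, t(17) = 6, t(18) = 15, t(19) = 14, t(20) = 21, t(21) = 12, t(22) = 1, t(23) = 14, t(24) = 7, t(25) = 6.
The sequence repeats with period 24.
So t(1058) = t(0 + ((1058-0) mod 24)) = t(2) = 19.

19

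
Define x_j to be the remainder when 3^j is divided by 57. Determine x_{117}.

Listing terms: x_0 = 1,  x_1 = 3,  x_2 = 9,  x_3 = 27,  x_4 = 24,  x_5 = 15,  x_6 = 45,  x_7 = 21,  x_8 = 6,  x_9 = 18,  x_{10} = 54,  x_{11} = 48,  x_{12} = 30,  x_{13} = 33,  x_{14} = 42,  x_{15} = 12,  x_{16} = 36,  x_{17} = 51,  x_{18} = 39,  x_{19} = 3.
Since x_{19} = x_1 = 3, the sequence is eventually periodic: after a pre-period of length 1 it cycles with period 18.
For j ≥ 1, x_j depends only on (j - 1) mod 18. (117 - 1) mod 18 = 8, so x_{117} = x_9 = 18.

18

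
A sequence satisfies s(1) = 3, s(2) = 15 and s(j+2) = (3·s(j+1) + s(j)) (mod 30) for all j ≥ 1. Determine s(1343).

s(1) = 3; s(2) = 15; s(3) = 18; s(4) = 9; s(5) = 15; s(6) = 24; s(7) = 27; s(8) = 15; s(9) = 12; s(10) = 21; s(11) = 15; s(12) = 6; s(13) = 3; s(14) = 15.
The sequence repeats with period 12.
So s(1343) = s(1 + ((1343-1) mod 12)) = s(11) = 15.

15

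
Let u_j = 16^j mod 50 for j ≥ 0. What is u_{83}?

46

Computing terms: u_0 = 1; u_1 = 16; u_2 = 6; u_3 = 46; u_4 = 36; u_5 = 26; u_6 = 16.
Since u_6 = u_1 = 16, the sequence is eventually periodic: after a pre-period of length 1 it cycles with period 5.
For j ≥ 1, u_j depends only on (j - 1) mod 5. (83 - 1) mod 5 = 2, so u_{83} = u_3 = 46.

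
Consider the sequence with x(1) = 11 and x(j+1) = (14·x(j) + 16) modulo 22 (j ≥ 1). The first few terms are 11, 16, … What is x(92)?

16

x(1) = 11,  x(2) = 16,  x(3) = 20,  x(4) = 10,  x(5) = 2,  x(6) = 0,  x(7) = 16.
Since x(7) = x(2) = 16, the sequence is eventually periodic: after a pre-period of length 1 it cycles with period 5.
For j ≥ 2, x(j) depends only on (j - 2) mod 5. (92 - 2) mod 5 = 0, so x(92) = x(2) = 16.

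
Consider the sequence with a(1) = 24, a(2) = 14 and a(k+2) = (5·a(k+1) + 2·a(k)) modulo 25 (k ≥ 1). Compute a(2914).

a(1) = 24,  a(2) = 14,  a(3) = 18,  a(4) = 18,  a(5) = 1,  a(6) = 16,  a(7) = 7,  a(8) = 17,  a(9) = 24,  a(10) = 4,  a(11) = 18,  a(12) = 23,  a(13) = 1,  a(14) = 1,  a(15) = 7,  a(16) = 12,  a(17) = 24,  a(18) = 19,  a(19) = 18,  a(20) = 3,  a(21) = 1,  a(22) = 11,  a(23) = 7,  a(24) = 7,  a(25) = 24,  a(26) = 9,  a(27) = 18,  a(28) = 8,  a(29) = 1,  a(30) = 21,  a(31) = 7,  a(32) = 2,  a(33) = 24,  a(34) = 24,  a(35) = 18,  a(36) = 13,  a(37) = 1,  a(38) = 6,  a(39) = 7,  a(40) = 22,  a(41) = 24,  a(42) = 14.
The sequence repeats with period 40.
So a(2914) = a(1 + ((2914-1) mod 40)) = a(34) = 24.

24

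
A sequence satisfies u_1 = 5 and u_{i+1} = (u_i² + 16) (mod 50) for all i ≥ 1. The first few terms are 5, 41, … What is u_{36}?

47

Computing terms: u_1 = 5,  u_2 = 41,  u_3 = 47,  u_4 = 25,  u_5 = 41.
Since u_5 = u_2 = 41, the sequence is eventually periodic: after a pre-period of length 1 it cycles with period 3.
For i ≥ 2, u_i depends only on (i - 2) mod 3. (36 - 2) mod 3 = 1, so u_{36} = u_3 = 47.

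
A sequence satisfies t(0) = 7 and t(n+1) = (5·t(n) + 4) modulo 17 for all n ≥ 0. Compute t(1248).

7

Computing terms: t(0) = 7,  t(1) = 5,  t(2) = 12,  t(3) = 13,  t(4) = 1,  t(5) = 9,  t(6) = 15,  t(7) = 11,  t(8) = 8,  t(9) = 10,  t(10) = 3,  t(11) = 2,  t(12) = 14,  t(13) = 6,  t(14) = 0,  t(15) = 4,  t(16) = 7.
The sequence repeats with period 16.
(1248 - 0) mod 16 = 0, so t(1248) = t(0) = 7.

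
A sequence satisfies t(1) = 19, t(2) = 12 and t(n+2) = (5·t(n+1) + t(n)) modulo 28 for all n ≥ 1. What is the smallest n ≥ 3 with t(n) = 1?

6

Listing terms: t(1) = 19,  t(2) = 12,  t(3) = 23,  t(4) = 15,  t(5) = 14,  t(6) = 1,  t(7) = 19,  t(8) = 12.
Since (t(7), t(8)) = (t(1), t(2)) = (19, 12) (two consecutive terms determine the rest), the sequence is periodic with period 6.
The value 1 first appears (with n ≥ 3) at t(6).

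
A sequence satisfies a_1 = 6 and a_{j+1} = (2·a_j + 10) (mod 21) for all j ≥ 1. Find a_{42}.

19

a_1 = 6; a_2 = 1; a_3 = 12; a_4 = 13; a_5 = 15; a_6 = 19; a_7 = 6.
Since a_7 = a_1 = 6, the sequence is periodic with period 6.
(42 - 1) mod 6 = 5, so a_{42} = a_6 = 19.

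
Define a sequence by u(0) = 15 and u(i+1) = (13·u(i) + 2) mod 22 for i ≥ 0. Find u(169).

1

u(0) = 15, u(1) = 21, u(2) = 11, u(3) = 13, u(4) = 17, u(5) = 3, u(6) = 19, u(7) = 7, u(8) = 5, u(9) = 1, u(10) = 15.
The sequence repeats with period 10.
So u(169) = u(0 + ((169-0) mod 10)) = u(9) = 1.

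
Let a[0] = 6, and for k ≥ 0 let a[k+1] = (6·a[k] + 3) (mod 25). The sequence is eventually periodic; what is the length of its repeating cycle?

25

a[0] = 6, a[1] = 14, a[2] = 12, a[3] = 0, a[4] = 3, a[5] = 21, a[6] = 4, a[7] = 2, a[8] = 15, a[9] = 18, a[10] = 11, a[11] = 19, a[12] = 17, a[13] = 5, a[14] = 8, a[15] = 1, a[16] = 9, a[17] = 7, a[18] = 20, a[19] = 23, a[20] = 16, a[21] = 24, a[22] = 22, a[23] = 10, a[24] = 13, a[25] = 6.
The sequence repeats with period 25.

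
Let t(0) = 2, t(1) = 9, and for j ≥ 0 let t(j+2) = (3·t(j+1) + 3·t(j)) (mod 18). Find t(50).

Computing terms: t(0) = 2; t(1) = 9; t(2) = 15; t(3) = 0; t(4) = 9; t(5) = 9; t(6) = 0; t(7) = 9.
Since (t(6), t(7)) = (t(3), t(4)) = (0, 9) (two consecutive terms determine the rest), the sequence is eventually periodic: after a pre-period of length 3 it cycles with period 3.
For j ≥ 3, t(j) depends only on (j - 3) mod 3. (50 - 3) mod 3 = 2, so t(50) = t(5) = 9.

9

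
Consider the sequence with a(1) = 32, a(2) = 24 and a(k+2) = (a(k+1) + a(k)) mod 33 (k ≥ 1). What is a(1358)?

Computing terms: a(1) = 32, a(2) = 24, a(3) = 23, a(4) = 14, a(5) = 4, a(6) = 18, a(7) = 22, a(8) = 7, a(9) = 29, a(10) = 3, a(11) = 32, a(12) = 2, a(13) = 1, a(14) = 3, a(15) = 4, a(16) = 7, a(17) = 11, a(18) = 18, a(19) = 29, a(20) = 14, a(21) = 10, a(22) = 24, a(23) = 1, a(24) = 25, a(25) = 26, a(26) = 18, a(27) = 11, a(28) = 29, a(29) = 7, a(30) = 3, a(31) = 10, a(32) = 13, a(33) = 23, a(34) = 3, a(35) = 26, a(36) = 29, a(37) = 22, a(38) = 18, a(39) = 7, a(40) = 25, a(41) = 32, a(42) = 24.
Since (a(41), a(42)) = (a(1), a(2)) = (32, 24) (two consecutive terms determine the rest), the sequence is periodic with period 40.
(1358 - 1) mod 40 = 37, so a(1358) = a(38) = 18.

18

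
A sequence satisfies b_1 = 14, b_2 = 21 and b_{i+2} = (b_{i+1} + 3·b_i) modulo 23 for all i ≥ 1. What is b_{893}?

Computing terms: b_1 = 14,  b_2 = 21,  b_3 = 17,  b_4 = 11,  b_5 = 16,  b_6 = 3,  b_7 = 5,  b_8 = 14,  b_9 = 6,  b_{10} = 2,  b_{11} = 20,  b_{12} = 3,  b_{13} = 17,  b_{14} = 3,  b_{15} = 8,  b_{16} = 17,  b_{17} = 18,  b_{18} = 0,  b_{19} = 8,  b_{20} = 8,  b_{21} = 9,  b_{22} = 10,  b_{23} = 14,  b_{24} = 21.
Since (b_{23}, b_{24}) = (b_1, b_2) = (14, 21) (two consecutive terms determine the rest), the sequence is periodic with period 22.
(893 - 1) mod 22 = 12, so b_{893} = b_{13} = 17.

17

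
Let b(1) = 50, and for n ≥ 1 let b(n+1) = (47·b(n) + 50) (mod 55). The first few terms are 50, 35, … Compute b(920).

Computing terms: b(1) = 50, b(2) = 35, b(3) = 45, b(4) = 20, b(5) = 0, b(6) = 50.
The sequence repeats with period 5.
(920 - 1) mod 5 = 4, so b(920) = b(5) = 0.

0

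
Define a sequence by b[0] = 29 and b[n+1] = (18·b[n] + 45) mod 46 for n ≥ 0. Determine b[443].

11

b[0] = 29,  b[1] = 15,  b[2] = 39,  b[3] = 11,  b[4] = 13,  b[5] = 3,  b[6] = 7,  b[7] = 33,  b[8] = 41,  b[9] = 1,  b[10] = 17,  b[11] = 29.
The sequence repeats with period 11.
(443 - 0) mod 11 = 3, so b[443] = b[3] = 11.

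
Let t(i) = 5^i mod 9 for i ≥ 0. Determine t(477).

8

Listing terms: t(0) = 1, t(1) = 5, t(2) = 7, t(3) = 8, t(4) = 4, t(5) = 2, t(6) = 1.
Since t(6) = t(0) = 1, the sequence is periodic with period 6.
(477 - 0) mod 6 = 3, so t(477) = t(3) = 8.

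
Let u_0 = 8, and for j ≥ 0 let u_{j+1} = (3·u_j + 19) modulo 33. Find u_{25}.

19

u_0 = 8,  u_1 = 10,  u_2 = 16,  u_3 = 1,  u_4 = 22,  u_5 = 19,  u_6 = 10.
Since u_6 = u_1 = 10, the sequence is eventually periodic: after a pre-period of length 1 it cycles with period 5.
For j ≥ 1, u_j depends only on (j - 1) mod 5. (25 - 1) mod 5 = 4, so u_{25} = u_5 = 19.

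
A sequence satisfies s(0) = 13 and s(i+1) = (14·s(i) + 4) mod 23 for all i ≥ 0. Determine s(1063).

Listing terms: s(0) = 13; s(1) = 2; s(2) = 9; s(3) = 15; s(4) = 7; s(5) = 10; s(6) = 6; s(7) = 19; s(8) = 17; s(9) = 12; s(10) = 11; s(11) = 20; s(12) = 8; s(13) = 1; s(14) = 18; s(15) = 3; s(16) = 0; s(17) = 4; s(18) = 14; s(19) = 16; s(20) = 21; s(21) = 22; s(22) = 13.
Since s(22) = s(0) = 13, the sequence is periodic with period 22.
(1063 - 0) mod 22 = 7, so s(1063) = s(7) = 19.

19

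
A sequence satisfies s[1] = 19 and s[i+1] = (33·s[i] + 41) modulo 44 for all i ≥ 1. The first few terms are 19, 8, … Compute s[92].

We have s[1] = 19; s[2] = 8; s[3] = 41; s[4] = 30; s[5] = 19.
Since s[5] = s[1] = 19, the sequence is periodic with period 4.
(92 - 1) mod 4 = 3, so s[92] = s[4] = 30.

30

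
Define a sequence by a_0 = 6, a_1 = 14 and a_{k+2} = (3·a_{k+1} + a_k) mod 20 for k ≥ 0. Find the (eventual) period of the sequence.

We have a_0 = 6, a_1 = 14, a_2 = 8, a_3 = 18, a_4 = 2, a_5 = 4, a_6 = 14, a_7 = 6, a_8 = 12, a_9 = 2, a_{10} = 18, a_{11} = 16, a_{12} = 6, a_{13} = 14.
Since (a_{12}, a_{13}) = (a_0, a_1) = (6, 14) (two consecutive terms determine the rest), the sequence is periodic with period 12.

12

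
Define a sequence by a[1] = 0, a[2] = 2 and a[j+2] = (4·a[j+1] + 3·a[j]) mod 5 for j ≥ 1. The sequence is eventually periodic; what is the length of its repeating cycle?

24

We have a[1] = 0; a[2] = 2; a[3] = 3; a[4] = 3; a[5] = 1; a[6] = 3; a[7] = 0; a[8] = 4; a[9] = 1; a[10] = 1; a[11] = 2; a[12] = 1; a[13] = 0; a[14] = 3; a[15] = 2; a[16] = 2; a[17] = 4; a[18] = 2; a[19] = 0; a[20] = 1; a[21] = 4; a[22] = 4; a[23] = 3; a[24] = 4; a[25] = 0; a[26] = 2.
Since (a[25], a[26]) = (a[1], a[2]) = (0, 2) (two consecutive terms determine the rest), the sequence is periodic with period 24.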